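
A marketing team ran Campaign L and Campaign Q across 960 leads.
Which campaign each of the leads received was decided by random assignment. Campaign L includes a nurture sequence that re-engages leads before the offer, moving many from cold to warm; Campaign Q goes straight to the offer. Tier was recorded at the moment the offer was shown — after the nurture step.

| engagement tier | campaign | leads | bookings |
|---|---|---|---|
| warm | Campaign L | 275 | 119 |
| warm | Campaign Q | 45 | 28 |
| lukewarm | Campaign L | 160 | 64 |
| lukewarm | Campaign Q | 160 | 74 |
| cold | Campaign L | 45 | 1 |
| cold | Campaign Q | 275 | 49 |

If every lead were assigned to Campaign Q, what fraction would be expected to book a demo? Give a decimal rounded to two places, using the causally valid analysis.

0.31

Engagement tier is downstream of the campaign. One should not condition on a consequence of treatment, so the overall rates are the right comparison.
So P(outcome | do(Campaign Q)) is just the pooled rate for Campaign Q: 151/480 = 0.315.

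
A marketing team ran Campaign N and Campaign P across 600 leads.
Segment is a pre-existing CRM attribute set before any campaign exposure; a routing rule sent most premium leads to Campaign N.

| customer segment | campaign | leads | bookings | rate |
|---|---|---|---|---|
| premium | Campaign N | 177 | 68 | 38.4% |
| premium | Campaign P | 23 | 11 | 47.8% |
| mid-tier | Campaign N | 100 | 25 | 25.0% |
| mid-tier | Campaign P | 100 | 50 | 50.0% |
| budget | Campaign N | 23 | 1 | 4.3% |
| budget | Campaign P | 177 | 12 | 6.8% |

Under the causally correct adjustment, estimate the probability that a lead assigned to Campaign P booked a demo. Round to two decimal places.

Nothing the campaign does changes customer segment; the imbalance is an allocation artefact. With customer segment also predicting the outcome, the pooled figure is confounded, and the within-stratum comparison is the causal one.
Standardising Campaign P to the population customer segment mix: 0.333·11/23 + 0.333·50/100 + 0.333·12/177 = 0.349.

0.35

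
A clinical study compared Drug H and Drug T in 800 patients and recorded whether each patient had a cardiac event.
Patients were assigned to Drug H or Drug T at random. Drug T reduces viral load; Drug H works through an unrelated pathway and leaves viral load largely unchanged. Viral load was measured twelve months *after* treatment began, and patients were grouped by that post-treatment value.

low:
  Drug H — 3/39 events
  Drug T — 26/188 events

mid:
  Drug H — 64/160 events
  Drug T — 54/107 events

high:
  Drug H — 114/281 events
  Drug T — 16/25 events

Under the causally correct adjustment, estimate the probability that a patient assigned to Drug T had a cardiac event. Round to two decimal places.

Because the drug influences viral load, viral load is a post-treatment mediator, not a confounder. Stratifying on it would bias the estimate; the causal effect is the crude pooled difference.
So P(outcome | do(Drug T)) is just the pooled rate for Drug T: 96/320 = 0.300.

0.30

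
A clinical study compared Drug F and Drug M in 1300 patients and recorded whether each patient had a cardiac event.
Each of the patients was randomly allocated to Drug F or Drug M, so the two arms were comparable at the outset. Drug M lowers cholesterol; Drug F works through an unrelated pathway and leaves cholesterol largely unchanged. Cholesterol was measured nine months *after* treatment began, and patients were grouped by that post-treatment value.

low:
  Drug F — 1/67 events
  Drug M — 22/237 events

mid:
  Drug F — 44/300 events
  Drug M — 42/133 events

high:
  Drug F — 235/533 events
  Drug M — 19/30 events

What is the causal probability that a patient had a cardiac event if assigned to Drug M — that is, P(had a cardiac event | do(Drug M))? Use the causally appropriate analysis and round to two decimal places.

Because the drug influences cholesterol, cholesterol is a post-treatment mediator, not a confounder. Stratifying on it would bias the estimate; the causal effect is the crude pooled difference.
So P(outcome | do(Drug M)) is just the pooled rate for Drug M: 83/400 = 0.207.

0.21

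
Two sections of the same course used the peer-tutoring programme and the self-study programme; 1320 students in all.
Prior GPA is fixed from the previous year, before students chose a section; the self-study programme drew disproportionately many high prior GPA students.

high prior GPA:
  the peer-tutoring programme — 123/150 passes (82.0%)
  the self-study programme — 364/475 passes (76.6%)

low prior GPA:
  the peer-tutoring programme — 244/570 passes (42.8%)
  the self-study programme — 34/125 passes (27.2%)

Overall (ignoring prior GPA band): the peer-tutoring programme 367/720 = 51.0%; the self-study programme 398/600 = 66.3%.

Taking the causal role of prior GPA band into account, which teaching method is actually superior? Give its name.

the peer-tutoring programme

Nothing the teaching method does changes prior GPA band; the imbalance is an allocation artefact. With prior GPA band also predicting the outcome, the pooled figure is confounded, and the within-stratum comparison is the causal one.
Within each level — high prior GPA: 82.0% vs 76.6%; low prior GPA: 42.8% vs 27.2% — the peer-tutoring programme is higher every time.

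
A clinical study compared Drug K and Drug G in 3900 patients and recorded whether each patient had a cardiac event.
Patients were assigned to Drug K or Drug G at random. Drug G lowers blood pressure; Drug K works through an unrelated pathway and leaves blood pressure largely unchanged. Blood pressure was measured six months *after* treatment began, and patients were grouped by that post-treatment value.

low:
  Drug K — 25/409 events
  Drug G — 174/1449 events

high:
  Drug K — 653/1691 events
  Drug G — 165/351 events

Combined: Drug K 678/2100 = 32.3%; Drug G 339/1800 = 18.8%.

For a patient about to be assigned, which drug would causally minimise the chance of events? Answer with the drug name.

Drug G

Blood pressure lies on the pathway drug → blood pressure → outcome, so adjusting for it blocks the indirect effect. For the total causal effect of drug, use the unadjusted pooled rates.
Pooled: Drug K 32.3% vs Drug G 18.8%; Drug G is lower overall.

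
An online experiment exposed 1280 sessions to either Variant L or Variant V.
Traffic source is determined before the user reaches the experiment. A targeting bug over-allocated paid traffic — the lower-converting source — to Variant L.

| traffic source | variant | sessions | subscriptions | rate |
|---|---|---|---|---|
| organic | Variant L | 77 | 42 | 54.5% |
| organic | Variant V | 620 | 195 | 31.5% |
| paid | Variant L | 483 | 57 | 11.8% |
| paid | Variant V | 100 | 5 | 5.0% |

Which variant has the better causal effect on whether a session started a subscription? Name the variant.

Traffic source differs across variants for reasons unrelated to any effect of the variant itself, and it separately predicts the outcome — a classic confounder. We must compare within traffic source levels.
Within each level — organic: 54.5% vs 31.5%; paid: 11.8% vs 5.0% — Variant L is higher every time.

Variant L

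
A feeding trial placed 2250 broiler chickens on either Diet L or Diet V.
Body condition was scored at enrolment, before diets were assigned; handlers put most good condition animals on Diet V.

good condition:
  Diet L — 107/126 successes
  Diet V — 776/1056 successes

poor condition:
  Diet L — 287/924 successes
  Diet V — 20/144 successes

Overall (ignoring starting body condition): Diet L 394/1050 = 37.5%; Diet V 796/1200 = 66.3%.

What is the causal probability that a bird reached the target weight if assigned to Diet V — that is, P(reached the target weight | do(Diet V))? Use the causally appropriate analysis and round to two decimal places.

The starting body condition-specific comparison favours Diet L throughout, but the pooled figures favour Diet V. The question is whether to condition on starting body condition.
Starting body condition is set before the diet has any effect — it is not caused by the diet — and it independently drives the outcome. That makes it a confounder, so the causal comparison is within starting body condition levels.
Standardising Diet V to the population starting body condition mix: 0.525·776/1056 + 0.475·20/144 = 0.452.

0.45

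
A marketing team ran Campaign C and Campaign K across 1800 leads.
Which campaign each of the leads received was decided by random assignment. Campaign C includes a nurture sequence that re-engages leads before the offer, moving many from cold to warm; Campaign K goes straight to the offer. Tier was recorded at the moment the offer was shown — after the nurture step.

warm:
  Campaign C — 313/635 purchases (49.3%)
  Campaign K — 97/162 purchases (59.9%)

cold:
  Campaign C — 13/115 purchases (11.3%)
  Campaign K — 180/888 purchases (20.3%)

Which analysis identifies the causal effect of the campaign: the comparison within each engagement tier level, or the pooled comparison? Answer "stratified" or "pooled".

The distribution of engagement tier is itself part of what the campaign does — it is an intermediate outcome. Holding it fixed would remove that part of the effect; the total effect is the pooled difference.
Pooled: Campaign C 43.5% vs Campaign K 26.4%; Campaign C is higher overall.

pooled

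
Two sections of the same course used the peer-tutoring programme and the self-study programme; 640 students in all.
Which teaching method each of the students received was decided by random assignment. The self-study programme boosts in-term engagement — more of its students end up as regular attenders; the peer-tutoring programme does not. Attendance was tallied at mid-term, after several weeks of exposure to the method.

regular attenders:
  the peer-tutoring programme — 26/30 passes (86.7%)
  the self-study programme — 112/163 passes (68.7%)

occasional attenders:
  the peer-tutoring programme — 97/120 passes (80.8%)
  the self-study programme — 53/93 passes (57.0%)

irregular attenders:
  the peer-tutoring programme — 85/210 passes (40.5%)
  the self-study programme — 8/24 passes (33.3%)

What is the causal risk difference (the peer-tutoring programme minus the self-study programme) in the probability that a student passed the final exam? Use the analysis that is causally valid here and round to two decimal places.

Mid-term attendance is recorded after the teaching method and is itself shifted by it — it sits on the causal path from teaching method to outcome. Conditioning on a mediator would strip out part of the effect we want; the pooled comparison gives the total causal effect.
The causal difference is the pooled difference: 0.578 − 0.618 = -0.040.

-0.04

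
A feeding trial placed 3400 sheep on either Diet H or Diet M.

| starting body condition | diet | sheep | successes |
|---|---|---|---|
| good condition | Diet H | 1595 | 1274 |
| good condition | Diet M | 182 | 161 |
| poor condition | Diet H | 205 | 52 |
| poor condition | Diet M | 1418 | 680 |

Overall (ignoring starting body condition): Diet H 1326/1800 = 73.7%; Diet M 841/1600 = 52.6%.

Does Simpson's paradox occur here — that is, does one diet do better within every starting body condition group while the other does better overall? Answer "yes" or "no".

yes

Within each starting body condition level (good condition 79.9% vs 88.5%; poor condition 25.4% vs 48.0%), Diet M has the higher rate every time. Pooled: 73.7% vs 52.6% — Diet H has the higher rate overall. The two comparisons disagree.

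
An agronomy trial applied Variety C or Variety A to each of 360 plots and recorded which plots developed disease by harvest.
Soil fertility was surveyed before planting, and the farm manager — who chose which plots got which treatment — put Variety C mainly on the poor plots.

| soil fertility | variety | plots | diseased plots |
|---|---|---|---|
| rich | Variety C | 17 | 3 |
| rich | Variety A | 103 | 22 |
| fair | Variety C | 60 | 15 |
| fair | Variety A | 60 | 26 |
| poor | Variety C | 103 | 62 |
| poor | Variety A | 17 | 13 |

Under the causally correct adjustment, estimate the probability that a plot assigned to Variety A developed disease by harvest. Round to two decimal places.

Here soil fertility is a common cause — it drives both which variety a case falls under and the outcome. The crude comparison mixes populations; the stratum-specific rates are the causally relevant ones.
Standardising Variety A to the population soil fertility mix: 0.333·22/103 + 0.333·26/60 + 0.333·13/17 = 0.471.

0.47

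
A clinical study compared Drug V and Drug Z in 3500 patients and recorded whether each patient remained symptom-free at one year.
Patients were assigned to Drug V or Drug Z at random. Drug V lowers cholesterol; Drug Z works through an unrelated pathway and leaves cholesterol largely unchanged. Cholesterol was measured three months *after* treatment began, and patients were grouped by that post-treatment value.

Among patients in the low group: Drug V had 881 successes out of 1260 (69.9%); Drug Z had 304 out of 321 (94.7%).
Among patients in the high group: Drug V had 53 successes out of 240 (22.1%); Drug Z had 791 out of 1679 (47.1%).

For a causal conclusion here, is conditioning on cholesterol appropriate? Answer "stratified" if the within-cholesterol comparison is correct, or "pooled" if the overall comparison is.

pooled

The stratified and pooled comparisons disagree (Drug Z wins within each cholesterol; Drug V wins overall), so the answer turns on the causal role of cholesterol.
Cholesterol here is a post-treatment variable shaped by the drug; conditioning on it would introduce bias rather than remove it. The overall comparison is the causal one.
Pooled: Drug V 62.3% vs Drug Z 54.8%; Drug V is higher overall.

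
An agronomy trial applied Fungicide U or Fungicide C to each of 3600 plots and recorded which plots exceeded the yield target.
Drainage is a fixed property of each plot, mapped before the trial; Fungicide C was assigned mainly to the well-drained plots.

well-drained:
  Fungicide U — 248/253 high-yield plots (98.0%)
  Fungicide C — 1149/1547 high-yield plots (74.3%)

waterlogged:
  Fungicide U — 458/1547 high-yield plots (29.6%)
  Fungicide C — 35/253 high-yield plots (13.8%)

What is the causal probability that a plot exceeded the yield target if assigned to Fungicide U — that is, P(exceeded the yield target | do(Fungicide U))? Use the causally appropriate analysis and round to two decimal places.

0.64

Fungicide U is higher inside every field drainage stratum but Fungicide C is higher in aggregate. Whether to stratify depends on how field drainage relates to the fungicide.
The imbalance in field drainage arose from how plots were allocated, not from anything the fungicide did; and field drainage independently affects the outcome. The pooled gap is confounded — condition on field drainage.
Standardising Fungicide U to the population field drainage mix: 0.500·248/253 + 0.500·458/1547 = 0.638.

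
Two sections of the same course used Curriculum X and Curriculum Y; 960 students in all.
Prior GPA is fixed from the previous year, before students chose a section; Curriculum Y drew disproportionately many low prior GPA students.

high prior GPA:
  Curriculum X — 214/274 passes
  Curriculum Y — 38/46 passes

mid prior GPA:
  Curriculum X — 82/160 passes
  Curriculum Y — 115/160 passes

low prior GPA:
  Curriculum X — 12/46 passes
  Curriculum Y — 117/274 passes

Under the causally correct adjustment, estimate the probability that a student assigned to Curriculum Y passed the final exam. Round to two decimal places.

0.66

Prior GPA band satisfies the back-door criterion: it is not a descendant of the teaching method, and it blocks the spurious path from teaching method to outcome. Adjusting for it (i.e., using the within-prior GPA band rates) gives the causal effect.
Standardising Curriculum Y to the population prior GPA band mix: 0.333·38/46 + 0.333·115/160 + 0.333·117/274 = 0.657.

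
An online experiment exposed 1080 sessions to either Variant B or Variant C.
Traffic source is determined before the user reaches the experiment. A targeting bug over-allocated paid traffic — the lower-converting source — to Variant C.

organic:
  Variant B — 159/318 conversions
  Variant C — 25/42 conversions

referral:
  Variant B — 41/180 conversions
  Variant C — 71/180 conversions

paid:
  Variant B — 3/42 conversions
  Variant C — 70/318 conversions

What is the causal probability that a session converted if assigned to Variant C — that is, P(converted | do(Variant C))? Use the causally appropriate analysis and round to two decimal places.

0.40

Variant C is higher inside every traffic source stratum but Variant B is higher in aggregate. Whether to stratify depends on how traffic source relates to the variant.
Traffic source is set before the variant has any effect — it is not caused by the variant — and it independently drives the outcome. That makes it a confounder, so the causal comparison is within traffic source levels.
Standardising Variant C to the population traffic source mix: 0.333·25/42 + 0.333·71/180 + 0.333·70/318 = 0.403.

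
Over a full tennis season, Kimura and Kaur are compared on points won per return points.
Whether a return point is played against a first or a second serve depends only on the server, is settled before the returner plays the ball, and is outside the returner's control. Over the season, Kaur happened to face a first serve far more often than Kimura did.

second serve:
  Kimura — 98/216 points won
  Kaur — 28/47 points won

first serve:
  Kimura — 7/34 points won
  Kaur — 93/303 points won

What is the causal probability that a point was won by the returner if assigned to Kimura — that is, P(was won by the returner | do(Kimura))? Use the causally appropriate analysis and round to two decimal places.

Here serve type is a common cause — it drives both which player a case falls under and the outcome. The crude comparison mixes populations; the stratum-specific rates are the causally relevant ones.
Standardising Kimura to the population serve type mix: 0.438·98/216 + 0.562·7/34 = 0.315.

0.31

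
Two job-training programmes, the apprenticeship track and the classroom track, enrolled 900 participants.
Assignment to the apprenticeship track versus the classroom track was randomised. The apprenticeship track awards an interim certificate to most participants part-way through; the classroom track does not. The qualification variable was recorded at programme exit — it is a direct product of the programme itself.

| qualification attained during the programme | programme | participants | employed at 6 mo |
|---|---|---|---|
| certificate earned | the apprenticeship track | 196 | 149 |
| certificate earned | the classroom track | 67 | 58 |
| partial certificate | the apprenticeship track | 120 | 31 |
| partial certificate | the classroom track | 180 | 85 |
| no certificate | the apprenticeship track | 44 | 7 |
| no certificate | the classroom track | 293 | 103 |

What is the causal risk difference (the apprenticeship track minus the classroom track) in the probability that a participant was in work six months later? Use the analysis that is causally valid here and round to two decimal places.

+0.06

Within every qualification attained during the programme level the classroom track has the higher rate, yet pooled the apprenticeship track does — Simpson's reversal.
The distribution of qualification attained during the programme is itself part of what the programme does — it is an intermediate outcome. Holding it fixed would remove that part of the effect; the total effect is the pooled difference.
The causal difference is the pooled difference: 0.519 − 0.456 = +0.064.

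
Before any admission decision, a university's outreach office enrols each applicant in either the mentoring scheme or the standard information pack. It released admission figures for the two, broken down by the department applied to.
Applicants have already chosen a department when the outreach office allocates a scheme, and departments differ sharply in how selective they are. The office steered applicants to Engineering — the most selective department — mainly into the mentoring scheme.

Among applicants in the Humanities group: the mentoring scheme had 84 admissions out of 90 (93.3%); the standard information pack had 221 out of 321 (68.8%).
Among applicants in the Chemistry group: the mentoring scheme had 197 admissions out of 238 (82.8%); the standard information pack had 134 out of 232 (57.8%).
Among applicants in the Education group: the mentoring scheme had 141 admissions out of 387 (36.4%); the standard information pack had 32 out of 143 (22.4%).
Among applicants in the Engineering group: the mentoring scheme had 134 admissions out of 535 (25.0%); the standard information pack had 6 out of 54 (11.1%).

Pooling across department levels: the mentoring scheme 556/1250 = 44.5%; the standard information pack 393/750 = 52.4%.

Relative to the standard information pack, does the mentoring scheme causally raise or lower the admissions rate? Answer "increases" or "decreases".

Department differs across outreach schemes for reasons unrelated to any effect of the outreach scheme itself, and it separately predicts the outcome — a classic confounder. We must compare within department levels.
Within each level — Humanities: 93.3% vs 68.8%; Chemistry: 82.8% vs 57.8%; Education: 36.4% vs 22.4%; Engineering: 25.0% vs 11.1% — the mentoring scheme is higher every time.

increases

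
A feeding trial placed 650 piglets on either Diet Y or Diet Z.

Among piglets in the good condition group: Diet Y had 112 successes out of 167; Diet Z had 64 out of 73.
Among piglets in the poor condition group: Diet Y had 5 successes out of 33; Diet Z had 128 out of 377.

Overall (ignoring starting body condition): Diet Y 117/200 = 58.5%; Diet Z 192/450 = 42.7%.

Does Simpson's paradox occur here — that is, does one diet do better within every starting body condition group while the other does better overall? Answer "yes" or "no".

Within each starting body condition level (good condition 67.1% vs 87.7%; poor condition 15.2% vs 34.0%), Diet Z has the higher rate every time. Pooled: 58.5% vs 42.7% — Diet Y has the higher rate overall. The two comparisons disagree.

yes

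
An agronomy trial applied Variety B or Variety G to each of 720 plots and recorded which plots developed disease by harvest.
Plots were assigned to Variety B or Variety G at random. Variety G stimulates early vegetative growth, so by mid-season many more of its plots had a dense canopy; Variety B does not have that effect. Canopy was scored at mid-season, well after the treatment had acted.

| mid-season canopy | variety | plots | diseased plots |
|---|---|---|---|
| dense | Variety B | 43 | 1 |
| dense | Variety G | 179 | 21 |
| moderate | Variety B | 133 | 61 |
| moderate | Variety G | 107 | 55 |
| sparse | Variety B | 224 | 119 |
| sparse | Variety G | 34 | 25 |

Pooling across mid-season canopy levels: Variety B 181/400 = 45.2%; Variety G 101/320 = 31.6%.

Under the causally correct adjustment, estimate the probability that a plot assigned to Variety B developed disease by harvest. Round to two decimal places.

0.45

The distribution of mid-season canopy is itself part of what the variety does — it is an intermediate outcome. Holding it fixed would remove that part of the effect; the total effect is the pooled difference.
So P(outcome | do(Variety B)) is just the pooled rate for Variety B: 181/400 = 0.453.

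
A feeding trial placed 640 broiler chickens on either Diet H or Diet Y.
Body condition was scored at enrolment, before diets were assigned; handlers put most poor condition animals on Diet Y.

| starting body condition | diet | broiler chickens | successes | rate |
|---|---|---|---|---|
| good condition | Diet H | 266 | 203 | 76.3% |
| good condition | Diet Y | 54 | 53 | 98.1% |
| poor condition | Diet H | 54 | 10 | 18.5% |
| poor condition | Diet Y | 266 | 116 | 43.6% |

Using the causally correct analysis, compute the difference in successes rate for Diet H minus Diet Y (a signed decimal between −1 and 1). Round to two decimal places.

Starting body condition differs across diets for reasons unrelated to any effect of the diet itself, and it separately predicts the outcome — a classic confounder. We must compare within starting body condition levels.
Adjusting over the population distribution of starting body condition: 0.500·(0.763−0.981) + 0.500·(0.185−0.436) = -0.235.

-0.23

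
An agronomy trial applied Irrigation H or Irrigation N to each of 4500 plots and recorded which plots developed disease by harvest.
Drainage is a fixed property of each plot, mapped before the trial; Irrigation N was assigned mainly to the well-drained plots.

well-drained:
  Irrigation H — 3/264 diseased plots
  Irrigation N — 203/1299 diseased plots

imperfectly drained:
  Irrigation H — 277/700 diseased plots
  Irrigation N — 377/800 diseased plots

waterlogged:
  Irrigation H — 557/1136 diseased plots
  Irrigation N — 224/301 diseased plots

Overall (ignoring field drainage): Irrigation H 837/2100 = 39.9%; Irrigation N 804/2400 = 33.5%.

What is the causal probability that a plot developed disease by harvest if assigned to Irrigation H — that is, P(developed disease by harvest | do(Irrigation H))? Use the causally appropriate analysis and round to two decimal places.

0.29

Field drainage is set before the irrigation has any effect — it is not caused by the irrigation — and it independently drives the outcome. That makes it a confounder, so the causal comparison is within field drainage levels.
Standardising Irrigation H to the population field drainage mix: 0.347·3/264 + 0.333·277/700 + 0.319·557/1136 = 0.292.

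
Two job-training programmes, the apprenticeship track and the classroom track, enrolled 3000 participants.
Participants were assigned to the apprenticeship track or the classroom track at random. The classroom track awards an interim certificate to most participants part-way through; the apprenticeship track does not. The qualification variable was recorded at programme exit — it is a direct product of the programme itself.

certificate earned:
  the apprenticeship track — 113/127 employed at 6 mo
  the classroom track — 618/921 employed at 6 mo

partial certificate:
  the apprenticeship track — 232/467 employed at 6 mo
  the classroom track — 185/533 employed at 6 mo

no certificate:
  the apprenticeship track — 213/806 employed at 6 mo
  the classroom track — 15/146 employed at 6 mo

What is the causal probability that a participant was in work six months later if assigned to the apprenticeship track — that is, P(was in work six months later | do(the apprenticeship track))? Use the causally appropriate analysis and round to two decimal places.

0.40

Qualification attained during the programme is recorded after the programme and is itself shifted by it — it sits on the causal path from programme to outcome. Conditioning on a mediator would strip out part of the effect we want; the pooled comparison gives the total causal effect.
So P(outcome | do(the apprenticeship track)) is just the pooled rate for the apprenticeship track: 558/1400 = 0.399.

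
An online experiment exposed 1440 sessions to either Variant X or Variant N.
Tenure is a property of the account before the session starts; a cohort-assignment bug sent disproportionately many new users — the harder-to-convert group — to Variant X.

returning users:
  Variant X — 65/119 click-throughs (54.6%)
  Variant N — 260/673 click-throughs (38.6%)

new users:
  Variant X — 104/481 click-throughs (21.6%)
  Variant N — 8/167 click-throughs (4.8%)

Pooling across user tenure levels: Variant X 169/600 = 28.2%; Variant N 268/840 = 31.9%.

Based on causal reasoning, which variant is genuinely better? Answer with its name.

Within every user tenure level Variant X has the higher rate, yet pooled Variant N does — Simpson's reversal.
User tenure satisfies the back-door criterion: it is not a descendant of the variant, and it blocks the spurious path from variant to outcome. Adjusting for it (i.e., using the within-user tenure rates) gives the causal effect.
Within each level — returning users: 54.6% vs 38.6%; new users: 21.6% vs 4.8% — Variant X is higher every time.

Variant X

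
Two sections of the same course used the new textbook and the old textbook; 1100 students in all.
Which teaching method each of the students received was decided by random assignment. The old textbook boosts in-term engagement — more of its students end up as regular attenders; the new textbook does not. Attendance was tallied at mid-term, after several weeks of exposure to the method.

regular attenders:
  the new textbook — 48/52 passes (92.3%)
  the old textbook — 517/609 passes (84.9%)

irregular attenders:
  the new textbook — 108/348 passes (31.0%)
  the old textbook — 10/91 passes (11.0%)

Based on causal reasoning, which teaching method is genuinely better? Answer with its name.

the old textbook

The mid-term attendance-specific comparison favours the new textbook throughout, but the pooled figures favour the old textbook. The question is whether to condition on mid-term attendance.
Mid-term attendance is recorded after the teaching method and is itself shifted by it — it sits on the causal path from teaching method to outcome. Conditioning on a mediator would strip out part of the effect we want; the pooled comparison gives the total causal effect.
Pooled: the new textbook 39.0% vs the old textbook 75.3%; the old textbook is higher overall.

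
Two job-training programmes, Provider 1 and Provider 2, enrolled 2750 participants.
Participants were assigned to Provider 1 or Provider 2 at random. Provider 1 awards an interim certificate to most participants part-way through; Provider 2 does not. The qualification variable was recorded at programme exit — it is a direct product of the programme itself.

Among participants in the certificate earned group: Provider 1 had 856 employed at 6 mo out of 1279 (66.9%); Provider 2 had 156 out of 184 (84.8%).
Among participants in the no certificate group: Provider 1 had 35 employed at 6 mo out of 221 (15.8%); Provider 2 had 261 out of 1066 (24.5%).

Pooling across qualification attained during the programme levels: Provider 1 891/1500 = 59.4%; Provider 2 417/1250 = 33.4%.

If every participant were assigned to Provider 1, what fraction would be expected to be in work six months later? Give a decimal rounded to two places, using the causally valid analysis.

0.59

Qualification attained during the programme is recorded after the programme and is itself shifted by it — it sits on the causal path from programme to outcome. Conditioning on a mediator would strip out part of the effect we want; the pooled comparison gives the total causal effect.
So P(outcome | do(Provider 1)) is just the pooled rate for Provider 1: 891/1500 = 0.594.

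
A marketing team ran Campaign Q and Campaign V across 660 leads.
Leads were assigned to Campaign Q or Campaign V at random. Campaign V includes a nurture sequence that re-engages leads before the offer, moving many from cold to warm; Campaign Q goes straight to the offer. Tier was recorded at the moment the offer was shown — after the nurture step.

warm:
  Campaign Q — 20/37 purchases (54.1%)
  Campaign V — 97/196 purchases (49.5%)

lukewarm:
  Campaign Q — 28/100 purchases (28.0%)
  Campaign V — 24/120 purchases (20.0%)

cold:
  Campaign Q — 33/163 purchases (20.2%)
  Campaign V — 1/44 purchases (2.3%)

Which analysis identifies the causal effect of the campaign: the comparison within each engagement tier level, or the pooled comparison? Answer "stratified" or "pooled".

pooled

The stratified and pooled comparisons disagree (Campaign Q wins within each engagement tier; Campaign V wins overall), so the answer turns on the causal role of engagement tier.
Stratifying would compare campaigns among leads the campaigns themselves sorted into engagement tier groups — a form of selection on an intermediate. The unconditioned pooled rates give the total causal effect.
Pooled: Campaign Q 27.0% vs Campaign V 33.9%; Campaign V is higher overall.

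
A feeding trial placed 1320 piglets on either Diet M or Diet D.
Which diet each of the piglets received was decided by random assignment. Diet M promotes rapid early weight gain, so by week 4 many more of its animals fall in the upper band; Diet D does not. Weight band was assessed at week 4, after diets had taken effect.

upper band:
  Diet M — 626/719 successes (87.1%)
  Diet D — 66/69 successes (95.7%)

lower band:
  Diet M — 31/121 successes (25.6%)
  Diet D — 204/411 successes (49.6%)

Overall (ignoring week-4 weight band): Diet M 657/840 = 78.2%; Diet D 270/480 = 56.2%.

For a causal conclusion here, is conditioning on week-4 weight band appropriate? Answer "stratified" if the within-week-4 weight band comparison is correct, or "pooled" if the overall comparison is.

pooled

Because the diet influences week-4 weight band, week-4 weight band is a post-treatment mediator, not a confounder. Stratifying on it would bias the estimate; the causal effect is the crude pooled difference.
Pooled: Diet M 78.2% vs Diet D 56.2%; Diet M is higher overall.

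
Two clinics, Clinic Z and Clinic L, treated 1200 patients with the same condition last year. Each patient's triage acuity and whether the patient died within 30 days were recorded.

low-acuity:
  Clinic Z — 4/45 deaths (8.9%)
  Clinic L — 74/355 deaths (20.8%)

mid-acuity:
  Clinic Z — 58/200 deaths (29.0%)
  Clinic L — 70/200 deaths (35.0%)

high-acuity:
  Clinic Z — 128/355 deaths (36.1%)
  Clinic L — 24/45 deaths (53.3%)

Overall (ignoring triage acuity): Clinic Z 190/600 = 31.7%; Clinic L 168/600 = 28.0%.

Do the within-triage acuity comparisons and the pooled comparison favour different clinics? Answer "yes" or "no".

yes

Within each triage acuity level (low-acuity 8.9% vs 20.8%; mid-acuity 29.0% vs 35.0%; high-acuity 36.1% vs 53.3%), Clinic Z has the lower rate every time. Pooled: 31.7% vs 28.0% — Clinic L has the lower rate overall. The two comparisons disagree.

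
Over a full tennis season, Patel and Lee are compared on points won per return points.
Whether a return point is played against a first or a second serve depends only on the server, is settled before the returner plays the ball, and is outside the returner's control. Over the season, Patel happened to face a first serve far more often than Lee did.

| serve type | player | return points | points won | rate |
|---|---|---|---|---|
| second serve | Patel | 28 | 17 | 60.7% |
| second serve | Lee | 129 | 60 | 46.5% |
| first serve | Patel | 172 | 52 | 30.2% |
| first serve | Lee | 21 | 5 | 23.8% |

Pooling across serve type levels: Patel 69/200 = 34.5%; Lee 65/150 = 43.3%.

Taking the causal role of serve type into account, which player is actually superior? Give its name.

Serve type satisfies the back-door criterion: it is not a descendant of the player, and it blocks the spurious path from player to outcome. Adjusting for it (i.e., using the within-serve type rates) gives the causal effect.
Within each level — second serve: 60.7% vs 46.5%; first serve: 30.2% vs 23.8% — Patel is higher every time.

Patel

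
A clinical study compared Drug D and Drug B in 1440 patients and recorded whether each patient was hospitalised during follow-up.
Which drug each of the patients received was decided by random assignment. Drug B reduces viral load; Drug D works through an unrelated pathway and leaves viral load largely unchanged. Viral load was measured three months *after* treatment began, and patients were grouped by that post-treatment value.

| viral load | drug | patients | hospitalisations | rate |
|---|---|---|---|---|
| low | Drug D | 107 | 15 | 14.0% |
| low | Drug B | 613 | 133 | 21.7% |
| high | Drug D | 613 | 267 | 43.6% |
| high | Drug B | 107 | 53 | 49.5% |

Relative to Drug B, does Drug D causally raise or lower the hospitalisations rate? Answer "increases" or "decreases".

The stratified and pooled comparisons disagree (Drug D wins within each viral load; Drug B wins overall), so the answer turns on the causal role of viral load.
The distribution of viral load is itself part of what the drug does — it is an intermediate outcome. Holding it fixed would remove that part of the effect; the total effect is the pooled difference.
Pooled: Drug D 39.2% vs Drug B 25.8%; Drug B is lower overall.

increases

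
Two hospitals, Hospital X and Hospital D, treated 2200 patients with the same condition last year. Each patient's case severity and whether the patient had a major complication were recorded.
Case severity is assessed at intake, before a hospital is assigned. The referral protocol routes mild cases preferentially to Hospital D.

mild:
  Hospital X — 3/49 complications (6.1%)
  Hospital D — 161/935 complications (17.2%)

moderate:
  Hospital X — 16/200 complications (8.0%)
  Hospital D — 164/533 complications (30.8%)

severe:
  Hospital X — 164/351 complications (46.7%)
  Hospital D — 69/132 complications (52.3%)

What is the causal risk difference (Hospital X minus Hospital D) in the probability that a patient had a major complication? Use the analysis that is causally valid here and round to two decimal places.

Since case severity is a pre-existing factor (not a product of the hospital) and it affects the outcome on its own, it is a confounder. The stratified rates, not the pooled rate, identify the causal effect.
Adjusting over the population distribution of case severity: 0.447·(0.061−0.172) + 0.333·(0.080−0.308) + 0.220·(0.467−0.523) = -0.138.

-0.14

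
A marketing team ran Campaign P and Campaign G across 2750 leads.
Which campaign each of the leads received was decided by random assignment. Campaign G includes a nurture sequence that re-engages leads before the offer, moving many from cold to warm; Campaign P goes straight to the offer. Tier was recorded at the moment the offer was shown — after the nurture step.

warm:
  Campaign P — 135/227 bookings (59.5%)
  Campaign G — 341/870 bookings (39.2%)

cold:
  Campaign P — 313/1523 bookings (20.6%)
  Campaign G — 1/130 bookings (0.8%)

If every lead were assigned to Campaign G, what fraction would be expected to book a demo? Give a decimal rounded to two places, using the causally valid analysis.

0.34

Campaign P is higher inside every engagement tier stratum but Campaign G is higher in aggregate. Whether to stratify depends on how engagement tier relates to the campaign.
Engagement tier lies on the pathway campaign → engagement tier → outcome, so adjusting for it blocks the indirect effect. For the total causal effect of campaign, use the unadjusted pooled rates.
So P(outcome | do(Campaign G)) is just the pooled rate for Campaign G: 342/1000 = 0.342.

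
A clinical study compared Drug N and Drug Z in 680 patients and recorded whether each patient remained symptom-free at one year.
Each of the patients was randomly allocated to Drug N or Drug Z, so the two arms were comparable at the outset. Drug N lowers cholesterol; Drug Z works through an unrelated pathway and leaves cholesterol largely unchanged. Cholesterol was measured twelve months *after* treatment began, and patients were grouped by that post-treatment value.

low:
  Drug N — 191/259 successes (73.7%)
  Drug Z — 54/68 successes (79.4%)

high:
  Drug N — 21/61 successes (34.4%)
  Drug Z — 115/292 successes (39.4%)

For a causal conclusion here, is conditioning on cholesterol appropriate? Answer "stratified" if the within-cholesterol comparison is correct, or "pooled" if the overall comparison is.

Cholesterol here is a post-treatment variable shaped by the drug; conditioning on it would introduce bias rather than remove it. The overall comparison is the causal one.
Pooled: Drug N 66.2% vs Drug Z 46.9%; Drug N is higher overall.

pooled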